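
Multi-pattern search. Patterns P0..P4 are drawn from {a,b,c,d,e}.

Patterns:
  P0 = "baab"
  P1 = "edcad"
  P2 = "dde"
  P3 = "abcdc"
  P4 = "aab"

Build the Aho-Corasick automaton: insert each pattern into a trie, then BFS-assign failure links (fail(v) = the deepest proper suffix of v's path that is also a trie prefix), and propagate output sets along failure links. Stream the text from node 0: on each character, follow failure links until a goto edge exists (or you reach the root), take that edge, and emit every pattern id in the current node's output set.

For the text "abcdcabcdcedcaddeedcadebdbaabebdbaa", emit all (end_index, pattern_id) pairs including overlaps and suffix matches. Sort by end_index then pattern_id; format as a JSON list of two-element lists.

Build automaton:
Trie nodes:
  0='ε' goto a→13 b→1 d→10 e→5
  1='b' goto a→2
  2='ba' goto a→3
  3='baa' goto b→4
  4='baab' goto ·  ←P0
  5='e' goto d→6
  6='ed' goto c→7
  7='edc' goto a→8
  8='edca' goto d→9
  9='edcad' goto ·  ←P1
  10='d' goto d→11
  11='dd' goto e→12
  12='dde' goto ·  ←P2
  13='a' goto a→18 b→14
  14='ab' goto c→15
  15='abc' goto d→16
  16='abcd' goto c→17
  17='abcdc' goto ·  ←P3
  18='aa' goto b→19
  19='aab' goto ·  ←P4

BFS fail/out derivation:
  fail(1) 'b': from fail(0)=0 chase 'b': 0 ⇒ 0;  out=∅∪out(0)=∅
  fail(5) 'e': from fail(0)=0 chase 'e': 0 ⇒ 0;  out=∅∪out(0)=∅
  fail(10) 'd': from fail(0)=0 chase 'd': 0 ⇒ 0;  out=∅∪out(0)=∅
  fail(13) 'a': from fail(0)=0 chase 'a': 0 ⇒ 0;  out=∅∪out(0)=∅
  fail(2) 'ba': from fail(1)=0 chase 'a': 0 ⇒ 13;  out=∅∪out(13)=∅
  fail(6) 'ed': from fail(5)=0 chase 'd': 0 ⇒ 10;  out=∅∪out(10)=∅
  fail(11) 'dd': from fail(10)=0 chase 'd': 0 ⇒ 10;  out=∅∪out(10)=∅
  fail(14) 'ab': from fail(13)=0 chase 'b': 0 ⇒ 1;  out=∅∪out(1)=∅
  fail(18) 'aa': from fail(13)=0 chase 'a': 0 ⇒ 13;  out=∅∪out(13)=∅
  fail(3) 'baa': from fail(2)=13 chase 'a': 13 ⇒ 18;  out=∅∪out(18)=∅
  fail(7) 'edc': from fail(6)=10 chase 'c': 10→0 ⇒ 0;  out=∅∪out(0)=∅
  fail(12) 'dde': from fail(11)=10 chase 'e': 10→0 ⇒ 5;  out={2}∪out(5)={2}
  fail(15) 'abc': from fail(14)=1 chase 'c': 1→0 ⇒ 0;  out=∅∪out(0)=∅
  fail(19) 'aab': from fail(18)=13 chase 'b': 13 ⇒ 14;  out={4}∪out(14)={4}
  fail(4) 'baab': from fail(3)=18 chase 'b': 18 ⇒ 19;  out={0}∪out(19)={0,4}
  fail(8) 'edca': from fail(7)=0 chase 'a': 0 ⇒ 13;  out=∅∪out(13)=∅
  fail(16) 'abcd': from fail(15)=0 chase 'd': 0 ⇒ 10;  out=∅∪out(10)=∅
  fail(9) 'edcad': from fail(8)=13 chase 'd': 13→0 ⇒ 10;  out={1}∪out(10)={1}
  fail(17) 'abcdc': from fail(16)=10 chase 'c': 10→0 ⇒ 0;  out={3}∪out(0)={3}

Text stream:
[0] read 'a'  n0⇒n13
[1] read 'b'  n13⇒n14
[2] read 'c'  n14⇒n15
[3] read 'd'  n15⇒n16
[4] read 'c'  n16⇒n17  emit P3@[0:4]
[5] read 'a'  n17⇒n13 (fail-walked)
[6] read 'b'  n13⇒n14
[7] read 'c'  n14⇒n15
[8] read 'd'  n15⇒n16
[9] read 'c'  n16⇒n17  emit P3@[5:9]
[10] read 'e'  n17⇒n5 (fail-walked)
[11] read 'd'  n5⇒n6
[12] read 'c'  n6⇒n7
[13] read 'a'  n7⇒n8
[14] read 'd'  n8⇒n9  emit P1@[10:14]
[15] read 'd'  n9⇒n11 (fail-walked)
[16] read 'e'  n11⇒n12  emit P2@[14:16]
[17] read 'e'  n12⇒n5 (fail-walked)
[18] read 'd'  n5⇒n6
[19] read 'c'  n6⇒n7
[20] read 'a'  n7⇒n8
[21] read 'd'  n8⇒n9  emit P1@[17:21]
[22] read 'e'  n9⇒n5 (fail-walked)
[23] read 'b'  n5⇒n1 (fail-walked)
[24] read 'd'  n1⇒n10 (fail-walked)
[25] read 'b'  n10⇒n1 (fail-walked)
[26] read 'a'  n1⇒n2
[27] read 'a'  n2⇒n3
[28] read 'b'  n3⇒n4  emit P0@[25:28],P4@[26:28]
[29] read 'e'  n4⇒n5 (fail-walked)
[30] read 'b'  n5⇒n1 (fail-walked)
[31] read 'd'  n1⇒n10 (fail-walked)
[32] read 'b'  n10⇒n1 (fail-walked)
[33] read 'a'  n1⇒n2
[34] read 'a'  n2⇒n3

All matches (sorted): [[4,3],[9,3],[14,1],[16,2],[21,1],[28,0],[28,4]]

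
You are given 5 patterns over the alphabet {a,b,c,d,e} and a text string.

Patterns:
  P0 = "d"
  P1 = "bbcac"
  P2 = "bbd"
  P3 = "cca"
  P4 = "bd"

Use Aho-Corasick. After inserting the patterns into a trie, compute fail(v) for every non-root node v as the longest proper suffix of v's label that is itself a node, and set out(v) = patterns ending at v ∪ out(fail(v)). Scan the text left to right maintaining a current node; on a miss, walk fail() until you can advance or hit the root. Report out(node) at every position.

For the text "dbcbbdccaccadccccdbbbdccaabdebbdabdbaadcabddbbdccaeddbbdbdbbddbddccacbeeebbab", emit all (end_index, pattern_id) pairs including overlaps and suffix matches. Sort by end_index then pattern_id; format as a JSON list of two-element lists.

Construct AC machine:
Trie (insert patterns):
  n0 'ε': b→2 c→8 d→1
  n1 'd': ·  ←P0
  n2 'b': b→3 d→11
  n3 'bb': c→4 d→7
  n4 'bbc': a→5
  n5 'bbca': c→6
  n6 'bbcac': ·  ←P1
  n7 'bbd': ·  ←P2
  n8 'c': c→9
  n9 'cc': a→10
  n10 'cca': ·  ←P3
  n11 'bd': ·  ←P4

Failure links (BFS by depth):
  fail(1) 'd': from fail(0)=0 chase 'd': 0 ⇒ 0;  out={0}∪out(0)={0}
  fail(2) 'b': from fail(0)=0 chase 'b': 0 ⇒ 0;  out=∅∪out(0)=∅
  fail(8) 'c': from fail(0)=0 chase 'c': 0 ⇒ 0;  out=∅∪out(0)=∅
  fail(3) 'bb': from fail(2)=0 chase 'b': 0 ⇒ 2;  out=∅∪out(2)=∅
  fail(9) 'cc': from fail(8)=0 chase 'c': 0 ⇒ 8;  out=∅∪out(8)=∅
  fail(11) 'bd': from fail(2)=0 chase 'd': 0 ⇒ 1;  out={4}∪out(1)={0,4}
  fail(4) 'bbc': from fail(3)=2 chase 'c': 2→0 ⇒ 8;  out=∅∪out(8)=∅
  fail(7) 'bbd': from fail(3)=2 chase 'd': 2 ⇒ 11;  out={2}∪out(11)={0,2,4}
  fail(10) 'cca': from fail(9)=8 chase 'a': 8→0 ⇒ 0;  out={3}∪out(0)={3}
  fail(5) 'bbca': from fail(4)=8 chase 'a': 8→0 ⇒ 0;  out=∅∪out(0)=∅
  fail(6) 'bbcac': from fail(5)=0 chase 'c': 0 ⇒ 8;  out={1}∪out(8)={1}

Text stream:
i=0 'd': node 0→1  emit P0@[0:0]
i=1 'b': node 1→2 (via fail)
i=2 'c': node 2→8 (via fail)
i=3 'b': node 8→2 (via fail)
i=4 'b': node 2→3
i=5 'd': node 3→7  emit P0@[5:5],P2@[3:5],P4@[4:5]
i=6 'c': node 7→8 (via fail)
i=7 'c': node 8→9
i=8 'a': node 9→10  emit P3@[6:8]
i=9 'c': node 10→8 (via fail)
i=10 'c': node 8→9
i=11 'a': node 9→10  emit P3@[9:11]
i=12 'd': node 10→1 (via fail)  emit P0@[12:12]
i=13 'c': node 1→8 (via fail)
i=14 'c': node 8→9
i=15 'c': node 9→9 (via fail)
i=16 'c': node 9→9 (via fail)
i=17 'd': node 9→1 (via fail)  emit P0@[17:17]
i=18 'b': node 1→2 (via fail)
i=19 'b': node 2→3
i=20 'b': node 3→3 (via fail)
i=21 'd': node 3→7  emit P0@[21:21],P2@[19:21],P4@[20:21]
i=22 'c': node 7→8 (via fail)
i=23 'c': node 8→9
i=24 'a': node 9→10  emit P3@[22:24]
i=25 'a': node 10→0 (via fail)
i=26 'b': node 0→2
i=27 'd': node 2→11  emit P0@[27:27],P4@[26:27]
i=28 'e': node 11→0 (via fail)
i=29 'b': node 0→2
i=30 'b': node 2→3
i=31 'd': node 3→7  emit P0@[31:31],P2@[29:31],P4@[30:31]
i=32 'a': node 7→0 (via fail)
i=33 'b': node 0→2
i=34 'd': node 2→11  emit P0@[34:34],P4@[33:34]
i=35 'b': node 11→2 (via fail)
i=36 'a': node 2→0 (via fail)
i=37 'a': node 0→0
i=38 'd': node 0→1  emit P0@[38:38]
i=39 'c': node 1→8 (via fail)
i=40 'a': node 8→0 (via fail)
i=41 'b': node 0→2
i=42 'd': node 2→11  emit P0@[42:42],P4@[41:42]
i=43 'd': node 11→1 (via fail)  emit P0@[43:43]
i=44 'b': node 1→2 (via fail)
i=45 'b': node 2→3
i=46 'd': node 3→7  emit P0@[46:46],P2@[44:46],P4@[45:46]
i=47 'c': node 7→8 (via fail)
i=48 'c': node 8→9
i=49 'a': node 9→10  emit P3@[47:49]
i=50 'e': node 10→0 (via fail)
i=51 'd': node 0→1  emit P0@[51:51]
i=52 'd': node 1→1 (via fail)  emit P0@[52:52]
i=53 'b': node 1→2 (via fail)
i=54 'b': node 2→3
i=55 'd': node 3→7  emit P0@[55:55],P2@[53:55],P4@[54:55]
i=56 'b': node 7→2 (via fail)
i=57 'd': node 2→11  emit P0@[57:57],P4@[56:57]
i=58 'b': node 11→2 (via fail)
i=59 'b': node 2→3
i=60 'd': node 3→7  emit P0@[60:60],P2@[58:60],P4@[59:60]
i=61 'd': node 7→1 (via fail)  emit P0@[61:61]
i=62 'b': node 1→2 (via fail)
i=63 'd': node 2→11  emit P0@[63:63],P4@[62:63]
i=64 'd': node 11→1 (via fail)  emit P0@[64:64]
i=65 'c': node 1→8 (via fail)
i=66 'c': node 8→9
i=67 'a': node 9→10  emit P3@[65:67]
i=68 'c': node 10→8 (via fail)
i=69 'b': node 8→2 (via fail)
i=70 'e': node 2→0 (via fail)
i=71 'e': node 0→0
i=72 'e': node 0→0
i=73 'b': node 0→2
i=74 'b': node 2→3
i=75 'a': node 3→0 (via fail)
i=76 'b': node 0→2

Result: [[0,0],[5,0],[5,2],[5,4],[8,3],[11,3],[12,0],[17,0],[21,0],[21,2],[21,4],[24,3],[27,0],[27,4],[31,0],[31,2],[31,4],[34,0],[34,4],[38,0],[42,0],[42,4],[43,0],[46,0],[46,2],[46,4],[49,3],[51,0],[52,0],[55,0],[55,2],[55,4],[57,0],[57,4],[60,0],[60,2],[60,4],[61,0],[63,0],[63,4],[64,0],[67,3]]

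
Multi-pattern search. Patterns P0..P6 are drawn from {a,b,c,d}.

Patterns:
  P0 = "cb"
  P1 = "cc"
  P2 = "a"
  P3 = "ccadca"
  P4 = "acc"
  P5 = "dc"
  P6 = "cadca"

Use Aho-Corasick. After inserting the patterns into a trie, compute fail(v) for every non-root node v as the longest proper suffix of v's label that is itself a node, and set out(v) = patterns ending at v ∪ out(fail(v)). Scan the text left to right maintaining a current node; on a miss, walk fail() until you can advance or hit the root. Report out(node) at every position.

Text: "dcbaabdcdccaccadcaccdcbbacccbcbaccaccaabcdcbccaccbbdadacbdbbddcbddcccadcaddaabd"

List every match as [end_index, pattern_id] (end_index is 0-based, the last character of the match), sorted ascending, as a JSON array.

Build automaton:
Trie nodes:
  n0 'ε': a→4 c→1 d→11
  n1 'c': a→13 b→2 c→3
  n2 'cb': ·  ←P0
  n3 'cc': a→5  ←P1
  n4 'a': c→9  ←P2
  n5 'cca': d→6
  n6 'ccad': c→7
  n7 'ccadc': a→8
  n8 'ccadca': ·  ←P3
  n9 'ac': c→10
  n10 'acc': ·  ←P4
  n11 'd': c→12
  n12 'dc': ·  ←P5
  n13 'ca': d→14
  n14 'cad': c→15
  n15 'cadc': a→16
  n16 'cadca': ·  ←P6

BFS fail/out derivation:
  n1('c'): parent n0 fail=0; on 'c' 0 → fail=0;  out ∅∪∅=∅
  n4('a'): parent n0 fail=0; on 'a' 0 → fail=0;  out {2}∪∅={2}
  n11('d'): parent n0 fail=0; on 'd' 0 → fail=0;  out ∅∪∅=∅
  n2('cb'): parent n1 fail=0; on 'b' 0 → fail=0;  out {0}∪∅={0}
  n3('cc'): parent n1 fail=0; on 'c' 0 → fail=1;  out {1}∪∅={1}
  n9('ac'): parent n4 fail=0; on 'c' 0 → fail=1;  out ∅∪∅=∅
  n12('dc'): parent n11 fail=0; on 'c' 0 → fail=1;  out {5}∪∅={5}
  n13('ca'): parent n1 fail=0; on 'a' 0 → fail=4;  out ∅∪{2}={2}
  n5('cca'): parent n3 fail=1; on 'a' 1 → fail=13;  out ∅∪{2}={2}
  n10('acc'): parent n9 fail=1; on 'c' 1 → fail=3;  out {4}∪{1}={1,4}
  n14('cad'): parent n13 fail=4; on 'd' 4→0 → fail=11;  out ∅∪∅=∅
  n6('ccad'): parent n5 fail=13; on 'd' 13 → fail=14;  out ∅∪∅=∅
  n15('cadc'): parent n14 fail=11; on 'c' 11 → fail=12;  out ∅∪{5}={5}
  n7('ccadc'): parent n6 fail=14; on 'c' 14 → fail=15;  out ∅∪{5}={5}
  n16('cadca'): parent n15 fail=12; on 'a' 12→1 → fail=13;  out {6}∪{2}={2,6}
  n8('ccadca'): parent n7 fail=15; on 'a' 15 → fail=16;  out {3}∪{2,6}={2,3,6}

Run:
i=0 'd': node 0→11
i=1 'c': node 11→12  emit P5@[0:1]
i=2 'b': node 12→2 (via fail)  emit P0@[1:2]
i=3 'a': node 2→4 (via fail)  emit P2@[3:3]
i=4 'a': node 4→4 (via fail)  emit P2@[4:4]
i=5 'b': node 4→0 (via fail)
i=6 'd': node 0→11
i=7 'c': node 11→12  emit P5@[6:7]
i=8 'd': node 12→11 (via fail)
i=9 'c': node 11→12  emit P5@[8:9]
i=10 'c': node 12→3 (via fail)  emit P1@[9:10]
i=11 'a': node 3→5  emit P2@[11:11]
i=12 'c': node 5→9 (via fail)
i=13 'c': node 9→10  emit P1@[12:13],P4@[11:13]
i=14 'a': node 10→5 (via fail)  emit P2@[14:14]
i=15 'd': node 5→6
i=16 'c': node 6→7  emit P5@[15:16]
i=17 'a': node 7→8  emit P2@[17:17],P3@[12:17],P6@[13:17]
i=18 'c': node 8→9 (via fail)
i=19 'c': node 9→10  emit P1@[18:19],P4@[17:19]
i=20 'd': node 10→11 (via fail)
i=21 'c': node 11→12  emit P5@[20:21]
i=22 'b': node 12→2 (via fail)  emit P0@[21:22]
i=23 'b': node 2→0 (via fail)
i=24 'a': node 0→4  emit P2@[24:24]
i=25 'c': node 4→9
i=26 'c': node 9→10  emit P1@[25:26],P4@[24:26]
i=27 'c': node 10→3 (via fail)  emit P1@[26:27]
i=28 'b': node 3→2 (via fail)  emit P0@[27:28]
i=29 'c': node 2→1 (via fail)
i=30 'b': node 1→2  emit P0@[29:30]
i=31 'a': node 2→4 (via fail)  emit P2@[31:31]
i=32 'c': node 4→9
i=33 'c': node 9→10  emit P1@[32:33],P4@[31:33]
i=34 'a': node 10→5 (via fail)  emit P2@[34:34]
i=35 'c': node 5→9 (via fail)
i=36 'c': node 9→10  emit P1@[35:36],P4@[34:36]
i=37 'a': node 10→5 (via fail)  emit P2@[37:37]
i=38 'a': node 5→4 (via fail)  emit P2@[38:38]
i=39 'b': node 4→0 (via fail)
i=40 'c': node 0→1
i=41 'd': node 1→11 (via fail)
i=42 'c': node 11→12  emit P5@[41:42]
i=43 'b': node 12→2 (via fail)  emit P0@[42:43]
i=44 'c': node 2→1 (via fail)
i=45 'c': node 1→3  emit P1@[44:45]
i=46 'a': node 3→5  emit P2@[46:46]
i=47 'c': node 5→9 (via fail)
i=48 'c': node 9→10  emit P1@[47:48],P4@[46:48]
i=49 'b': node 10→2 (via fail)  emit P0@[48:49]
i=50 'b': node 2→0 (via fail)
i=51 'd': node 0→11
i=52 'a': node 11→4 (via fail)  emit P2@[52:52]
i=53 'd': node 4→11 (via fail)
i=54 'a': node 11→4 (via fail)  emit P2@[54:54]
i=55 'c': node 4→9
i=56 'b': node 9→2 (via fail)  emit P0@[55:56]
i=57 'd': node 2→11 (via fail)
i=58 'b': node 11→0 (via fail)
i=59 'b': node 0→0
i=60 'd': node 0→11
i=61 'd': node 11→11 (via fail)
i=62 'c': node 11→12  emit P5@[61:62]
i=63 'b': node 12→2 (via fail)  emit P0@[62:63]
i=64 'd': node 2→11 (via fail)
i=65 'd': node 11→11 (via fail)
i=66 'c': node 11→12  emit P5@[65:66]
i=67 'c': node 12→3 (via fail)  emit P1@[66:67]
i=68 'c': node 3→3 (via fail)  emit P1@[67:68]
i=69 'a': node 3→5  emit P2@[69:69]
i=70 'd': node 5→6
i=71 'c': node 6→7  emit P5@[70:71]
i=72 'a': node 7→8  emit P2@[72:72],P3@[67:72],P6@[68:72]
i=73 'd': node 8→14 (via fail)
i=74 'd': node 14→11 (via fail)
i=75 'a': node 11→4 (via fail)  emit P2@[75:75]
i=76 'a': node 4→4 (via fail)  emit P2@[76:76]
i=77 'b': node 4→0 (via fail)
i=78 'd': node 0→11

Matches: [[1,5],[2,0],[3,2],[4,2],[7,5],[9,5],[10,1],[11,2],[13,1],[13,4],[14,2],[16,5],[17,2],[17,3],[17,6],[19,1],[19,4],[21,5],[22,0],[24,2],[26,1],[26,4],[27,1],[28,0],[30,0],[31,2],[33,1],[33,4],[34,2],[36,1],[36,4],[37,2],[38,2],[42,5],[43,0],[45,1],[46,2],[48,1],[48,4],[49,0],[52,2],[54,2],[56,0],[62,5],[63,0],[66,5],[67,1],[68,1],[69,2],[71,5],[72,2],[72,3],[72,6],[75,2],[76,2]]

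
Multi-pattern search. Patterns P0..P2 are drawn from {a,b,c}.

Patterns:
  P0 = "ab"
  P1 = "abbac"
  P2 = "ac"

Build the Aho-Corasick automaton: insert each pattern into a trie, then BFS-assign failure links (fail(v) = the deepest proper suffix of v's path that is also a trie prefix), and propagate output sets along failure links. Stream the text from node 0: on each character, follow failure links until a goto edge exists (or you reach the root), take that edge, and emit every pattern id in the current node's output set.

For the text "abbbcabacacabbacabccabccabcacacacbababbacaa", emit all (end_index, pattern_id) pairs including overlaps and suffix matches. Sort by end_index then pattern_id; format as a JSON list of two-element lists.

Build:
Trie (insert patterns):
  n0 'ε': a→1
  n1 'a': b→2 c→6
  n2 'ab': b→3  [P0 ends]
  n3 'abb': a→4
  n4 'abba': c→5
  n5 'abbac': ·  [P1 ends]
  n6 'ac': ·  [P2 ends]

Failure links (BFS by depth):
  fail(1) 'a': from fail(0)=0 chase 'a': 0 ⇒ 0;  out=∅∪out(0)=∅
  fail(2) 'ab': from fail(1)=0 chase 'b': 0 ⇒ 0;  out={0}∪out(0)={0}
  fail(6) 'ac': from fail(1)=0 chase 'c': 0 ⇒ 0;  out={2}∪out(0)={2}
  fail(3) 'abb': from fail(2)=0 chase 'b': 0 ⇒ 0;  out=∅∪out(0)=∅
  fail(4) 'abba': from fail(3)=0 chase 'a': 0 ⇒ 1;  out=∅∪out(1)=∅
  fail(5) 'abbac': from fail(4)=1 chase 'c': 1 ⇒ 6;  out={1}∪out(6)={1,2}

Run:
i=0 'a': node 0→1
i=1 'b': node 1→2  → match P0@[0:1]
i=2 'b': node 2→3
i=3 'b': node 3→0 (fail-walked)
i=4 'c': node 0→0
i=5 'a': node 0→1
i=6 'b': node 1→2  → match P0@[5:6]
i=7 'a': node 2→1 (fail-walked)
i=8 'c': node 1→6  → match P2@[7:8]
i=9 'a': node 6→1 (fail-walked)
i=10 'c': node 1→6  → match P2@[9:10]
i=11 'a': node 6→1 (fail-walked)
i=12 'b': node 1→2  → match P0@[11:12]
i=13 'b': node 2→3
i=14 'a': node 3→4
i=15 'c': node 4→5  → match P1@[11:15],P2@[14:15]
i=16 'a': node 5→1 (fail-walked)
i=17 'b': node 1→2  → match P0@[16:17]
i=18 'c': node 2→0 (fail-walked)
i=19 'c': node 0→0
i=20 'a': node 0→1
i=21 'b': node 1→2  → match P0@[20:21]
i=22 'c': node 2→0 (fail-walked)
i=23 'c': node 0→0
i=24 'a': node 0→1
i=25 'b': node 1→2  → match P0@[24:25]
i=26 'c': node 2→0 (fail-walked)
i=27 'a': node 0→1
i=28 'c': node 1→6  → match P2@[27:28]
i=29 'a': node 6→1 (fail-walked)
i=30 'c': node 1→6  → match P2@[29:30]
i=31 'a': node 6→1 (fail-walked)
i=32 'c': node 1→6  → match P2@[31:32]
i=33 'b': node 6→0 (fail-walked)
i=34 'a': node 0→1
i=35 'b': node 1→2  → match P0@[34:35]
i=36 'a': node 2→1 (fail-walked)
i=37 'b': node 1→2  → match P0@[36:37]
i=38 'b': node 2→3
i=39 'a': node 3→4
i=40 'c': node 4→5  → match P1@[36:40],P2@[39:40]
i=41 'a': node 5→1 (fail-walked)
i=42 'a': node 1→1 (fail-walked)

Matches: [[1,0],[6,0],[8,2],[10,2],[12,0],[15,1],[15,2],[17,0],[21,0],[25,0],[28,2],[30,2],[32,2],[35,0],[37,0],[40,1],[40,2]]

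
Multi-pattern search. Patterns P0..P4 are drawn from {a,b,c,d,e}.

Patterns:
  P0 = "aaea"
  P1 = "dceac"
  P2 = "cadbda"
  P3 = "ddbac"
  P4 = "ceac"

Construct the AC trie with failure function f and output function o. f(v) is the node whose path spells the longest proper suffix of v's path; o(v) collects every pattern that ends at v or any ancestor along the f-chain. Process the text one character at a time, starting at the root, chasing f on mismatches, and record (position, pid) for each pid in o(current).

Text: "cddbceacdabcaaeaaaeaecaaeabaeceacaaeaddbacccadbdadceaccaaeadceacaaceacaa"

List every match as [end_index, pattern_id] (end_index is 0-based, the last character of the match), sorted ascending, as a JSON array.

Construct AC machine:
Trie (insert patterns):
  0='ε' goto a→1 c→10 d→5
  1='a' goto a→2
  2='aa' goto e→3
  3='aae' goto a→4
  4='aaea' goto ·  ←P0
  5='d' goto c→6 d→16
  6='dc' goto e→7
  7='dce' goto a→8
  8='dcea' goto c→9
  9='dceac' goto ·  ←P1
  10='c' goto a→11 e→20
  11='ca' goto d→12
  12='cad' goto b→13
  13='cadb' goto d→14
  14='cadbd' goto a→15
  15='cadbda' goto ·  ←P2
  16='dd' goto b→17
  17='ddb' goto a→18
  18='ddba' goto c→19
  19='ddbac' goto ·  ←P3
  20='ce' goto a→21
  21='cea' goto c→22
  22='ceac' goto ·  ←P4

BFS fail/out derivation:
  n1('a'): parent n0 fail=0; on 'a' 0 → fail=0;  out ∅∪∅=∅
  n5('d'): parent n0 fail=0; on 'd' 0 → fail=0;  out ∅∪∅=∅
  n10('c'): parent n0 fail=0; on 'c' 0 → fail=0;  out ∅∪∅=∅
  n2('aa'): parent n1 fail=0; on 'a' 0 → fail=1;  out ∅∪∅=∅
  n6('dc'): parent n5 fail=0; on 'c' 0 → fail=10;  out ∅∪∅=∅
  n11('ca'): parent n10 fail=0; on 'a' 0 → fail=1;  out ∅∪∅=∅
  n16('dd'): parent n5 fail=0; on 'd' 0 → fail=5;  out ∅∪∅=∅
  n20('ce'): parent n10 fail=0; on 'e' 0 → fail=0;  out ∅∪∅=∅
  n3('aae'): parent n2 fail=1; on 'e' 1→0 → fail=0;  out ∅∪∅=∅
  n7('dce'): parent n6 fail=10; on 'e' 10 → fail=20;  out ∅∪∅=∅
  n12('cad'): parent n11 fail=1; on 'd' 1→0 → fail=5;  out ∅∪∅=∅
  n17('ddb'): parent n16 fail=5; on 'b' 5→0 → fail=0;  out ∅∪∅=∅
  n21('cea'): parent n20 fail=0; on 'a' 0 → fail=1;  out ∅∪∅=∅
  n4('aaea'): parent n3 fail=0; on 'a' 0 → fail=1;  out {0}∪∅={0}
  n8('dcea'): parent n7 fail=20; on 'a' 20 → fail=21;  out ∅∪∅=∅
  n13('cadb'): parent n12 fail=5; on 'b' 5→0 → fail=0;  out ∅∪∅=∅
  n18('ddba'): parent n17 fail=0; on 'a' 0 → fail=1;  out ∅∪∅=∅
  n22('ceac'): parent n21 fail=1; on 'c' 1→0 → fail=10;  out {4}∪∅={4}
  n9('dceac'): parent n8 fail=21; on 'c' 21 → fail=22;  out {1}∪{4}={1,4}
  n14('cadbd'): parent n13 fail=0; on 'd' 0 → fail=5;  out ∅∪∅=∅
  n19('ddbac'): parent n18 fail=1; on 'c' 1→0 → fail=10;  out {3}∪∅={3}
  n15('cadbda'): parent n14 fail=5; on 'a' 5→0 → fail=1;  out {2}∪∅={2}

Text stream:
i=0 'c': node 0→10
i=1 'd': node 10→5 (fail-walked)
i=2 'd': node 5→16
i=3 'b': node 16→17
i=4 'c': node 17→10 (fail-walked)
i=5 'e': node 10→20
i=6 'a': node 20→21
i=7 'c': node 21→22  ** P4@[4:7]
i=8 'd': node 22→5 (fail-walked)
i=9 'a': node 5→1 (fail-walked)
i=10 'b': node 1→0 (fail-walked)
i=11 'c': node 0→10
i=12 'a': node 10→11
i=13 'a': node 11→2 (fail-walked)
i=14 'e': node 2→3
i=15 'a': node 3→4  ** P0@[12:15]
i=16 'a': node 4→2 (fail-walked)
i=17 'a': node 2→2 (fail-walked)
i=18 'e': node 2→3
i=19 'a': node 3→4  ** P0@[16:19]
i=20 'e': node 4→0 (fail-walked)
i=21 'c': node 0→10
i=22 'a': node 10→11
i=23 'a': node 11→2 (fail-walked)
i=24 'e': node 2→3
i=25 'a': node 3→4  ** P0@[22:25]
i=26 'b': node 4→0 (fail-walked)
i=27 'a': node 0→1
i=28 'e': node 1→0 (fail-walked)
i=29 'c': node 0→10
i=30 'e': node 10→20
i=31 'a': node 20→21
i=32 'c': node 21→22  ** P4@[29:32]
i=33 'a': node 22→11 (fail-walked)
i=34 'a': node 11→2 (fail-walked)
i=35 'e': node 2→3
i=36 'a': node 3→4  ** P0@[33:36]
i=37 'd': node 4→5 (fail-walked)
i=38 'd': node 5→16
i=39 'b': node 16→17
i=40 'a': node 17→18
i=41 'c': node 18→19  ** P3@[37:41]
i=42 'c': node 19→10 (fail-walked)
i=43 'c': node 10→10 (fail-walked)
i=44 'a': node 10→11
i=45 'd': node 11→12
i=46 'b': node 12→13
i=47 'd': node 13→14
i=48 'a': node 14→15  ** P2@[43:48]
i=49 'd': node 15→5 (fail-walked)
i=50 'c': node 5→6
i=51 'e': node 6→7
i=52 'a': node 7→8
i=53 'c': node 8→9  ** P1@[49:53],P4@[50:53]
i=54 'c': node 9→10 (fail-walked)
i=55 'a': node 10→11
i=56 'a': node 11→2 (fail-walked)
i=57 'e': node 2→3
i=58 'a': node 3→4  ** P0@[55:58]
i=59 'd': node 4→5 (fail-walked)
i=60 'c': node 5→6
i=61 'e': node 6→7
i=62 'a': node 7→8
i=63 'c': node 8→9  ** P1@[59:63],P4@[60:63]
i=64 'a': node 9→11 (fail-walked)
i=65 'a': node 11→2 (fail-walked)
i=66 'c': node 2→10 (fail-walked)
i=67 'e': node 10→20
i=68 'a': node 20→21
i=69 'c': node 21→22  ** P4@[66:69]
i=70 'a': node 22→11 (fail-walked)
i=71 'a': node 11→2 (fail-walked)

Result: [[7,4],[15,0],[19,0],[25,0],[32,4],[36,0],[41,3],[48,2],[53,1],[53,4],[58,0],[63,1],[63,4],[69,4]]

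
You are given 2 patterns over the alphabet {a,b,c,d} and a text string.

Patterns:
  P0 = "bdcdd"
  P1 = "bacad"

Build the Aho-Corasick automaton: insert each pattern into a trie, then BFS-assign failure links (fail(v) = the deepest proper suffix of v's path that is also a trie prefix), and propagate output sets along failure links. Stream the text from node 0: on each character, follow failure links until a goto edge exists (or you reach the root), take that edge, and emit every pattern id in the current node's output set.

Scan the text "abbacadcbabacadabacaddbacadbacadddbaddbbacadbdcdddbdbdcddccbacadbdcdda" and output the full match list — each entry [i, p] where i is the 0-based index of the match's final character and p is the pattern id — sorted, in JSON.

Construct AC machine:
Trie nodes:
  0='ε' goto b→1
  1='b' goto a→6 d→2
  2='bd' goto c→3
  3='bdc' goto d→4
  4='bdcd' goto d→5
  5='bdcdd' goto ·  ←P0
  6='ba' goto c→7
  7='bac' goto a→8
  8='baca' goto d→9
  9='bacad' goto ·  ←P1

BFS fail/out derivation:
  n1('b'): parent n0 fail=0; on 'b' 0 → fail=0;  out ∅∪∅=∅
  n2('bd'): parent n1 fail=0; on 'd' 0 → fail=0;  out ∅∪∅=∅
  n6('ba'): parent n1 fail=0; on 'a' 0 → fail=0;  out ∅∪∅=∅
  n3('bdc'): parent n2 fail=0; on 'c' 0 → fail=0;  out ∅∪∅=∅
  n7('bac'): parent n6 fail=0; on 'c' 0 → fail=0;  out ∅∪∅=∅
  n4('bdcd'): parent n3 fail=0; on 'd' 0 → fail=0;  out ∅∪∅=∅
  n8('baca'): parent n7 fail=0; on 'a' 0 → fail=0;  out ∅∪∅=∅
  n5('bdcdd'): parent n4 fail=0; on 'd' 0 → fail=0;  out {0}∪∅={0}
  n9('bacad'): parent n8 fail=0; on 'd' 0 → fail=0;  out {1}∪∅={1}

Text stream:
i=0 'a': node 0→0
i=1 'b': node 0→1
i=2 'b': node 1→1 (fail-walked)
i=3 'a': node 1→6
i=4 'c': node 6→7
i=5 'a': node 7→8
i=6 'd': node 8→9  → match P1@[2:6]
i=7 'c': node 9→0 (fail-walked)
i=8 'b': node 0→1
i=9 'a': node 1→6
i=10 'b': node 6→1 (fail-walked)
i=11 'a': node 1→6
i=12 'c': node 6→7
i=13 'a': node 7→8
i=14 'd': node 8→9  → match P1@[10:14]
i=15 'a': node 9→0 (fail-walked)
i=16 'b': node 0→1
i=17 'a': node 1→6
i=18 'c': node 6→7
i=19 'a': node 7→8
i=20 'd': node 8→9  → match P1@[16:20]
i=21 'd': node 9→0 (fail-walked)
i=22 'b': node 0→1
i=23 'a': node 1→6
i=24 'c': node 6→7
i=25 'a': node 7→8
i=26 'd': node 8→9  → match P1@[22:26]
i=27 'b': node 9→1 (fail-walked)
i=28 'a': node 1→6
i=29 'c': node 6→7
i=30 'a': node 7→8
i=31 'd': node 8→9  → match P1@[27:31]
i=32 'd': node 9→0 (fail-walked)
i=33 'd': node 0→0
i=34 'b': node 0→1
i=35 'a': node 1→6
i=36 'd': node 6→0 (fail-walked)
i=37 'd': node 0→0
i=38 'b': node 0→1
i=39 'b': node 1→1 (fail-walked)
i=40 'a': node 1→6
i=41 'c': node 6→7
i=42 'a': node 7→8
i=43 'd': node 8→9  → match P1@[39:43]
i=44 'b': node 9→1 (fail-walked)
i=45 'd': node 1→2
i=46 'c': node 2→3
i=47 'd': node 3→4
i=48 'd': node 4→5  → match P0@[44:48]
i=49 'd': node 5→0 (fail-walked)
i=50 'b': node 0→1
i=51 'd': node 1→2
i=52 'b': node 2→1 (fail-walked)
i=53 'd': node 1→2
i=54 'c': node 2→3
i=55 'd': node 3→4
i=56 'd': node 4→5  → match P0@[52:56]
i=57 'c': node 5→0 (fail-walked)
i=58 'c': node 0→0
i=59 'b': node 0→1
i=60 'a': node 1→6
i=61 'c': node 6→7
i=62 'a': node 7→8
i=63 'd': node 8→9  → match P1@[59:63]
i=64 'b': node 9→1 (fail-walked)
i=65 'd': node 1→2
i=66 'c': node 2→3
i=67 'd': node 3→4
i=68 'd': node 4→5  → match P0@[64:68]
i=69 'a': node 5→0 (fail-walked)

Matches: [[6,1],[14,1],[20,1],[26,1],[31,1],[43,1],[48,0],[56,0],[63,1],[68,0]]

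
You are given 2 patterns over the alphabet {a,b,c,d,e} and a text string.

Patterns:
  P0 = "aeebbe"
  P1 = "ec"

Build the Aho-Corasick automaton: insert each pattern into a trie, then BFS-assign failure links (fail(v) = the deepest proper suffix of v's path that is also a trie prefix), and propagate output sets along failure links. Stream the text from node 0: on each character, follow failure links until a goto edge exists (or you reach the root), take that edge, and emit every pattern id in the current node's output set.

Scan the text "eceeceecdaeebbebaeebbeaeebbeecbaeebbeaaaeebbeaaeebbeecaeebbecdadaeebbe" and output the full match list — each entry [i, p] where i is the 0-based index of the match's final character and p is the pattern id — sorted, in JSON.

Build automaton:
Trie nodes:
  n0 'ε': a→1 e→7
  n1 'a': e→2
  n2 'ae': e→3
  n3 'aee': b→4
  n4 'aeeb': b→5
  n5 'aeebb': e→6
  n6 'aeebbe': ·  ←P0
  n7 'e': c→8
  n8 'ec': ·  ←P1

BFS fail/out derivation:
  n1('a'): parent n0 fail=0; on 'a' 0 → fail=0;  out ∅∪∅=∅
  n7('e'): parent n0 fail=0; on 'e' 0 → fail=0;  out ∅∪∅=∅
  n2('ae'): parent n1 fail=0; on 'e' 0 → fail=7;  out ∅∪∅=∅
  n8('ec'): parent n7 fail=0; on 'c' 0 → fail=0;  out {1}∪∅={1}
  n3('aee'): parent n2 fail=7; on 'e' 7→0 → fail=7;  out ∅∪∅=∅
  n4('aeeb'): parent n3 fail=7; on 'b' 7→0 → fail=0;  out ∅∪∅=∅
  n5('aeebb'): parent n4 fail=0; on 'b' 0 → fail=0;  out ∅∪∅=∅
  n6('aeebbe'): parent n5 fail=0; on 'e' 0 → fail=7;  out {0}∪∅={0}

Run:
pos 0 'e': at 7
pos 1 'c': at 8  → match P1@[0:1]
pos 2 'e': at 7 ·f
pos 3 'e': at 7 ·f
pos 4 'c': at 8  → match P1@[3:4]
pos 5 'e': at 7 ·f
pos 6 'e': at 7 ·f
pos 7 'c': at 8  → match P1@[6:7]
pos 8 'd': at 0 ·f
pos 9 'a': at 1
pos 10 'e': at 2
pos 11 'e': at 3
pos 12 'b': at 4
pos 13 'b': at 5
pos 14 'e': at 6  → match P0@[9:14]
pos 15 'b': at 0 ·f
pos 16 'a': at 1
pos 17 'e': at 2
pos 18 'e': at 3
pos 19 'b': at 4
pos 20 'b': at 5
pos 21 'e': at 6  → match P0@[16:21]
pos 22 'a': at 1 ·f
pos 23 'e': at 2
pos 24 'e': at 3
pos 25 'b': at 4
pos 26 'b': at 5
pos 27 'e': at 6  → match P0@[22:27]
pos 28 'e': at 7 ·f
pos 29 'c': at 8  → match P1@[28:29]
pos 30 'b': at 0 ·f
pos 31 'a': at 1
pos 32 'e': at 2
pos 33 'e': at 3
pos 34 'b': at 4
pos 35 'b': at 5
pos 36 'e': at 6  → match P0@[31:36]
pos 37 'a': at 1 ·f
pos 38 'a': at 1 ·f
pos 39 'a': at 1 ·f
pos 40 'e': at 2
pos 41 'e': at 3
pos 42 'b': at 4
pos 43 'b': at 5
pos 44 'e': at 6  → match P0@[39:44]
pos 45 'a': at 1 ·f
pos 46 'a': at 1 ·f
pos 47 'e': at 2
pos 48 'e': at 3
pos 49 'b': at 4
pos 50 'b': at 5
pos 51 'e': at 6  → match P0@[46:51]
pos 52 'e': at 7 ·f
pos 53 'c': at 8  → match P1@[52:53]
pos 54 'a': at 1 ·f
pos 55 'e': at 2
pos 56 'e': at 3
pos 57 'b': at 4
pos 58 'b': at 5
pos 59 'e': at 6  → match P0@[54:59]
pos 60 'c': at 8 ·f  → match P1@[59:60]
pos 61 'd': at 0 ·f
pos 62 'a': at 1
pos 63 'd': at 0 ·f
pos 64 'a': at 1
pos 65 'e': at 2
pos 66 'e': at 3
pos 67 'b': at 4
pos 68 'b': at 5
pos 69 'e': at 6  → match P0@[64:69]

Matches: [[1,1],[4,1],[7,1],[14,0],[21,0],[27,0],[29,1],[36,0],[44,0],[51,0],[53,1],[59,0],[60,1],[69,0]]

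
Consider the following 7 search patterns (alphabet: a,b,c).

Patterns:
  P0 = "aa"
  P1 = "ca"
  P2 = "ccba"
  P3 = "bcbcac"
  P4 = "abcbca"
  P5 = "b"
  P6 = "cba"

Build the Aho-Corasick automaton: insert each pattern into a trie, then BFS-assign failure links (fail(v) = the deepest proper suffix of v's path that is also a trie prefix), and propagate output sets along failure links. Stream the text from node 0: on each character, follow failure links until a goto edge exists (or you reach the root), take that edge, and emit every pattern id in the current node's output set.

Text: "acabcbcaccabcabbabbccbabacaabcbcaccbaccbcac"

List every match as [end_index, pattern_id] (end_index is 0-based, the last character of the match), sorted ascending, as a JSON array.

Build automaton:
Trie (insert patterns):
  0='ε' goto a→1 b→8 c→3
  1='a' goto a→2 b→14
  2='aa' goto ·  ←P0
  3='c' goto a→4 b→19 c→5
  4='ca' goto ·  ←P1
  5='cc' goto b→6
  6='ccb' goto a→7
  7='ccba' goto ·  ←P2
  8='b' goto c→9  ←P5
  9='bc' goto b→10
  10='bcb' goto c→11
  11='bcbc' goto a→12
  12='bcbca' goto c→13
  13='bcbcac' goto ·  ←P3
  14='ab' goto c→15
  15='abc' goto b→16
  16='abcb' goto c→17
  17='abcbc' goto a→18
  18='abcbca' goto ·  ←P4
  19='cb' goto a→20
  20='cba' goto ·  ←P6

Failure links (BFS by depth):
  fail(1) 'a': from fail(0)=0 chase 'a': 0 ⇒ 0;  out=∅∪out(0)=∅
  fail(3) 'c': from fail(0)=0 chase 'c': 0 ⇒ 0;  out=∅∪out(0)=∅
  fail(8) 'b': from fail(0)=0 chase 'b': 0 ⇒ 0;  out={5}∪out(0)={5}
  fail(2) 'aa': from fail(1)=0 chase 'a': 0 ⇒ 1;  out={0}∪out(1)={0}
  fail(4) 'ca': from fail(3)=0 chase 'a': 0 ⇒ 1;  out={1}∪out(1)={1}
  fail(5) 'cc': from fail(3)=0 chase 'c': 0 ⇒ 3;  out=∅∪out(3)=∅
  fail(9) 'bc': from fail(8)=0 chase 'c': 0 ⇒ 3;  out=∅∪out(3)=∅
  fail(14) 'ab': from fail(1)=0 chase 'b': 0 ⇒ 8;  out=∅∪out(8)={5}
  fail(19) 'cb': from fail(3)=0 chase 'b': 0 ⇒ 8;  out=∅∪out(8)={5}
  fail(6) 'ccb': from fail(5)=3 chase 'b': 3 ⇒ 19;  out=∅∪out(19)={5}
  fail(10) 'bcb': from fail(9)=3 chase 'b': 3 ⇒ 19;  out=∅∪out(19)={5}
  fail(15) 'abc': from fail(14)=8 chase 'c': 8 ⇒ 9;  out=∅∪out(9)=∅
  fail(20) 'cba': from fail(19)=8 chase 'a': 8→0 ⇒ 1;  out={6}∪out(1)={6}
  fail(7) 'ccba': from fail(6)=19 chase 'a': 19 ⇒ 20;  out={2}∪out(20)={2,6}
  fail(11) 'bcbc': from fail(10)=19 chase 'c': 19→8 ⇒ 9;  out=∅∪out(9)=∅
  fail(16) 'abcb': from fail(15)=9 chase 'b': 9 ⇒ 10;  out=∅∪out(10)={5}
  fail(12) 'bcbca': from fail(11)=9 chase 'a': 9→3 ⇒ 4;  out=∅∪out(4)={1}
  fail(17) 'abcbc': from fail(16)=10 chase 'c': 10 ⇒ 11;  out=∅∪out(11)=∅
  fail(13) 'bcbcac': from fail(12)=4 chase 'c': 4→1→0 ⇒ 3;  out={3}∪out(3)={3}
  fail(18) 'abcbca': from fail(17)=11 chase 'a': 11 ⇒ 12;  out={4}∪out(12)={1,4}

Scan:
[0] read 'a'  n0⇒n1
[1] read 'c'  n1⇒n3 ·f
[2] read 'a'  n3⇒n4  emit P1@[1:2]
[3] read 'b'  n4⇒n14 ·f  emit P5@[3:3]
[4] read 'c'  n14⇒n15
[5] read 'b'  n15⇒n16  emit P5@[5:5]
[6] read 'c'  n16⇒n17
[7] read 'a'  n17⇒n18  emit P1@[6:7],P4@[2:7]
[8] read 'c'  n18⇒n13 ·f  emit P3@[3:8]
[9] read 'c'  n13⇒n5 ·f
[10] read 'a'  n5⇒n4 ·f  emit P1@[9:10]
[11] read 'b'  n4⇒n14 ·f  emit P5@[11:11]
[12] read 'c'  n14⇒n15
[13] read 'a'  n15⇒n4 ·f  emit P1@[12:13]
[14] read 'b'  n4⇒n14 ·f  emit P5@[14:14]
[15] read 'b'  n14⇒n8 ·f  emit P5@[15:15]
[16] read 'a'  n8⇒n1 ·f
[17] read 'b'  n1⇒n14  emit P5@[17:17]
[18] read 'b'  n14⇒n8 ·f  emit P5@[18:18]
[19] read 'c'  n8⇒n9
[20] read 'c'  n9⇒n5 ·f
[21] read 'b'  n5⇒n6  emit P5@[21:21]
[22] read 'a'  n6⇒n7  emit P2@[19:22],P6@[20:22]
[23] read 'b'  n7⇒n14 ·f  emit P5@[23:23]
[24] read 'a'  n14⇒n1 ·f
[25] read 'c'  n1⇒n3 ·f
[26] read 'a'  n3⇒n4  emit P1@[25:26]
[27] read 'a'  n4⇒n2 ·f  emit P0@[26:27]
[28] read 'b'  n2⇒n14 ·f  emit P5@[28:28]
[29] read 'c'  n14⇒n15
[30] read 'b'  n15⇒n16  emit P5@[30:30]
[31] read 'c'  n16⇒n17
[32] read 'a'  n17⇒n18  emit P1@[31:32],P4@[27:32]
[33] read 'c'  n18⇒n13 ·f  emit P3@[28:33]
[34] read 'c'  n13⇒n5 ·f
[35] read 'b'  n5⇒n6  emit P5@[35:35]
[36] read 'a'  n6⇒n7  emit P2@[33:36],P6@[34:36]
[37] read 'c'  n7⇒n3 ·f
[38] read 'c'  n3⇒n5
[39] read 'b'  n5⇒n6  emit P5@[39:39]
[40] read 'c'  n6⇒n9 ·f
[41] read 'a'  n9⇒n4 ·f  emit P1@[40:41]
[42] read 'c'  n4⇒n3 ·f

Matches: [[2,1],[3,5],[5,5],[7,1],[7,4],[8,3],[10,1],[11,5],[13,1],[14,5],[15,5],[17,5],[18,5],[21,5],[22,2],[22,6],[23,5],[26,1],[27,0],[28,5],[30,5],[32,1],[32,4],[33,3],[35,5],[36,2],[36,6],[39,5],[41,1]]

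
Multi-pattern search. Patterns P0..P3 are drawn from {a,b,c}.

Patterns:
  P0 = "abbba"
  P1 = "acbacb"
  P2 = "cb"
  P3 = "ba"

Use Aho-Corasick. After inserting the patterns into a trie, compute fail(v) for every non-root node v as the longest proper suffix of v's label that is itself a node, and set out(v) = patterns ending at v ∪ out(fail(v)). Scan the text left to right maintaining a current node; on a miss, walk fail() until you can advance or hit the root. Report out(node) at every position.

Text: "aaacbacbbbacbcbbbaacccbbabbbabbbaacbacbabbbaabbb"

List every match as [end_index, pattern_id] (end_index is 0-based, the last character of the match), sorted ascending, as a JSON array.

Construct AC machine:
Trie nodes:
  0='ε' goto a→1 b→13 c→11
  1='a' goto b→2 c→6
  2='ab' goto b→3
  3='abb' goto b→4
  4='abbb' goto a→5
  5='abbba' goto ·  [P0 ends]
  6='ac' goto b→7
  7='acb' goto a→8
  8='acba' goto c→9
  9='acbac' goto b→10
  10='acbacb' goto ·  [P1 ends]
  11='c' goto b→12
  12='cb' goto ·  [P2 ends]
  13='b' goto a→14
  14='ba' goto ·  [P3 ends]

BFS fail/out derivation:
  n1('a'): parent n0 fail=0; on 'a' 0 → fail=0;  out ∅∪∅=∅
  n11('c'): parent n0 fail=0; on 'c' 0 → fail=0;  out ∅∪∅=∅
  n13('b'): parent n0 fail=0; on 'b' 0 → fail=0;  out ∅∪∅=∅
  n2('ab'): parent n1 fail=0; on 'b' 0 → fail=13;  out ∅∪∅=∅
  n6('ac'): parent n1 fail=0; on 'c' 0 → fail=11;  out ∅∪∅=∅
  n12('cb'): parent n11 fail=0; on 'b' 0 → fail=13;  out {2}∪∅={2}
  n14('ba'): parent n13 fail=0; on 'a' 0 → fail=1;  out {3}∪∅={3}
  n3('abb'): parent n2 fail=13; on 'b' 13→0 → fail=13;  out ∅∪∅=∅
  n7('acb'): parent n6 fail=11; on 'b' 11 → fail=12;  out ∅∪{2}={2}
  n4('abbb'): parent n3 fail=13; on 'b' 13→0 → fail=13;  out ∅∪∅=∅
  n8('acba'): parent n7 fail=12; on 'a' 12→13 → fail=14;  out ∅∪{3}={3}
  n5('abbba'): parent n4 fail=13; on 'a' 13 → fail=14;  out {0}∪{3}={0,3}
  n9('acbac'): parent n8 fail=14; on 'c' 14→1 → fail=6;  out ∅∪∅=∅
  n10('acbacb'): parent n9 fail=6; on 'b' 6 → fail=7;  out {1}∪{2}={1,2}

Scan:
i=0 'a': node 0→1
i=1 'a': node 1→1 ·f
i=2 'a': node 1→1 ·f
i=3 'c': node 1→6
i=4 'b': node 6→7  → match P2@[3:4]
i=5 'a': node 7→8  → match P3@[4:5]
i=6 'c': node 8→9
i=7 'b': node 9→10  → match P1@[2:7],P2@[6:7]
i=8 'b': node 10→13 ·f
i=9 'b': node 13→13 ·f
i=10 'a': node 13→14  → match P3@[9:10]
i=11 'c': node 14→6 ·f
i=12 'b': node 6→7  → match P2@[11:12]
i=13 'c': node 7→11 ·f
i=14 'b': node 11→12  → match P2@[13:14]
i=15 'b': node 12→13 ·f
i=16 'b': node 13→13 ·f
i=17 'a': node 13→14  → match P3@[16:17]
i=18 'a': node 14→1 ·f
i=19 'c': node 1→6
i=20 'c': node 6→11 ·f
i=21 'c': node 11→11 ·f
i=22 'b': node 11→12  → match P2@[21:22]
i=23 'b': node 12→13 ·f
i=24 'a': node 13→14  → match P3@[23:24]
i=25 'b': node 14→2 ·f
i=26 'b': node 2→3
i=27 'b': node 3→4
i=28 'a': node 4→5  → match P0@[24:28],P3@[27:28]
i=29 'b': node 5→2 ·f
i=30 'b': node 2→3
i=31 'b': node 3→4
i=32 'a': node 4→5  → match P0@[28:32],P3@[31:32]
i=33 'a': node 5→1 ·f
i=34 'c': node 1→6
i=35 'b': node 6→7  → match P2@[34:35]
i=36 'a': node 7→8  → match P3@[35:36]
i=37 'c': node 8→9
i=38 'b': node 9→10  → match P1@[33:38],P2@[37:38]
i=39 'a': node 10→8 ·f  → match P3@[38:39]
i=40 'b': node 8→2 ·f
i=41 'b': node 2→3
i=42 'b': node 3→4
i=43 'a': node 4→5  → match P0@[39:43],P3@[42:43]
i=44 'a': node 5→1 ·f
i=45 'b': node 1→2
i=46 'b': node 2→3
i=47 'b': node 3→4

Matches: [[4,2],[5,3],[7,1],[7,2],[10,3],[12,2],[14,2],[17,3],[22,2],[24,3],[28,0],[28,3],[32,0],[32,3],[35,2],[36,3],[38,1],[38,2],[39,3],[43,0],[43,3]]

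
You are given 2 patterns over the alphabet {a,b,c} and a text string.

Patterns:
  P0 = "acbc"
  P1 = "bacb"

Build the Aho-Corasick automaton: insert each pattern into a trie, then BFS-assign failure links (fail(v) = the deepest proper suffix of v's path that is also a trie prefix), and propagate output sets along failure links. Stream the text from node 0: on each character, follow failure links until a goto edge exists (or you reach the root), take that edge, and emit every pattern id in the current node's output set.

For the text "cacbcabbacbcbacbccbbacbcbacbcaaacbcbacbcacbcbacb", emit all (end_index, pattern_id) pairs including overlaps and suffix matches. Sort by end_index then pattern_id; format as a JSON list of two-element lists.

Construct AC machine:
Trie nodes:
  0='ε' goto a→1 b→5
  1='a' goto c→2
  2='ac' goto b→3
  3='acb' goto c→4
  4='acbc' goto ·  ←P0
  5='b' goto a→6
  6='ba' goto c→7
  7='bac' goto b→8
  8='bacb' goto ·  ←P1

Failure links (BFS by depth):
  n1('a'): parent n0 fail=0; on 'a' 0 → fail=0;  out ∅∪∅=∅
  n5('b'): parent n0 fail=0; on 'b' 0 → fail=0;  out ∅∪∅=∅
  n2('ac'): parent n1 fail=0; on 'c' 0 → fail=0;  out ∅∪∅=∅
  n6('ba'): parent n5 fail=0; on 'a' 0 → fail=1;  out ∅∪∅=∅
  n3('acb'): parent n2 fail=0; on 'b' 0 → fail=5;  out ∅∪∅=∅
  n7('bac'): parent n6 fail=1; on 'c' 1 → fail=2;  out ∅∪∅=∅
  n4('acbc'): parent n3 fail=5; on 'c' 5→0 → fail=0;  out {0}∪∅={0}
  n8('bacb'): parent n7 fail=2; on 'b' 2 → fail=3;  out {1}∪∅={1}

Run:
i=0 'c': node 0→0
i=1 'a': node 0→1
i=2 'c': node 1→2
i=3 'b': node 2→3
i=4 'c': node 3→4  emit P0@[1:4]
i=5 'a': node 4→1 ·f
i=6 'b': node 1→5 ·f
i=7 'b': node 5→5 ·f
i=8 'a': node 5→6
i=9 'c': node 6→7
i=10 'b': node 7→8  emit P1@[7:10]
i=11 'c': node 8→4 ·f  emit P0@[8:11]
i=12 'b': node 4→5 ·f
i=13 'a': node 5→6
i=14 'c': node 6→7
i=15 'b': node 7→8  emit P1@[12:15]
i=16 'c': node 8→4 ·f  emit P0@[13:16]
i=17 'c': node 4→0 ·f
i=18 'b': node 0→5
i=19 'b': node 5→5 ·f
i=20 'a': node 5→6
i=21 'c': node 6→7
i=22 'b': node 7→8  emit P1@[19:22]
i=23 'c': node 8→4 ·f  emit P0@[20:23]
i=24 'b': node 4→5 ·f
i=25 'a': node 5→6
i=26 'c': node 6→7
i=27 'b': node 7→8  emit P1@[24:27]
i=28 'c': node 8→4 ·f  emit P0@[25:28]
i=29 'a': node 4→1 ·f
i=30 'a': node 1→1 ·f
i=31 'a': node 1→1 ·f
i=32 'c': node 1→2
i=33 'b': node 2→3
i=34 'c': node 3→4  emit P0@[31:34]
i=35 'b': node 4→5 ·f
i=36 'a': node 5→6
i=37 'c': node 6→7
i=38 'b': node 7→8  emit P1@[35:38]
i=39 'c': node 8→4 ·f  emit P0@[36:39]
i=40 'a': node 4→1 ·f
i=41 'c': node 1→2
i=42 'b': node 2→3
i=43 'c': node 3→4  emit P0@[40:43]
i=44 'b': node 4→5 ·f
i=45 'a': node 5→6
i=46 'c': node 6→7
i=47 'b': node 7→8  emit P1@[44:47]

Matches: [[4,0],[10,1],[11,0],[15,1],[16,0],[22,1],[23,0],[27,1],[28,0],[34,0],[38,1],[39,0],[43,0],[47,1]]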